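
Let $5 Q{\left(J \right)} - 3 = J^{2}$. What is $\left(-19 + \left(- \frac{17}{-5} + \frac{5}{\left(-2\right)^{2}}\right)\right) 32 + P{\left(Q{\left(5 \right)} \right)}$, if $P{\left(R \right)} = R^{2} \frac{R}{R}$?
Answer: $- \frac{10696}{25} \approx -427.84$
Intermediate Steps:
$Q{\left(J \right)} = \frac{3}{5} + \frac{J^{2}}{5}$
$P{\left(R \right)} = R^{2}$ ($P{\left(R \right)} = R^{2} \cdot 1 = R^{2}$)
$\left(-19 + \left(- \frac{17}{-5} + \frac{5}{\left(-2\right)^{2}}\right)\right) 32 + P{\left(Q{\left(5 \right)} \right)} = \left(-19 + \left(- \frac{17}{-5} + \frac{5}{\left(-2\right)^{2}}\right)\right) 32 + \left(\frac{3}{5} + \frac{5^{2}}{5}\right)^{2} = \left(-19 + \left(\left(-17\right) \left(- \frac{1}{5}\right) + \frac{5}{4}\right)\right) 32 + \left(\frac{3}{5} + \frac{1}{5} \cdot 25\right)^{2} = \left(-19 + \left(\frac{17}{5} + 5 \cdot \frac{1}{4}\right)\right) 32 + \left(\frac{3}{5} + 5\right)^{2} = \left(-19 + \left(\frac{17}{5} + \frac{5}{4}\right)\right) 32 + \left(\frac{28}{5}\right)^{2} = \left(-19 + \frac{93}{20}\right) 32 + \frac{784}{25} = \left(- \frac{287}{20}\right) 32 + \frac{784}{25} = - \frac{2296}{5} + \frac{784}{25} = - \frac{10696}{25}$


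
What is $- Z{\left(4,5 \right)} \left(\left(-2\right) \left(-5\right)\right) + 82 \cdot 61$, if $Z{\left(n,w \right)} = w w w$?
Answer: $3752$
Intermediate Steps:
$Z{\left(n,w \right)} = w^{3}$ ($Z{\left(n,w \right)} = w^{2} w = w^{3}$)
$- Z{\left(4,5 \right)} \left(\left(-2\right) \left(-5\right)\right) + 82 \cdot 61 = - 5^{3} \left(\left(-2\right) \left(-5\right)\right) + 82 \cdot 61 = \left(-1\right) 125 \cdot 10 + 5002 = \left(-125\right) 10 + 5002 = -1250 + 5002 = 3752$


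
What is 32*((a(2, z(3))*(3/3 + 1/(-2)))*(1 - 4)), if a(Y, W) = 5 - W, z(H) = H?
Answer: -96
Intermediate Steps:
32*((a(2, z(3))*(3/3 + 1/(-2)))*(1 - 4)) = 32*(((5 - 1*3)*(3/3 + 1/(-2)))*(1 - 4)) = 32*(((5 - 3)*(3*(⅓) + 1*(-½)))*(-3)) = 32*((2*(1 - ½))*(-3)) = 32*((2*(½))*(-3)) = 32*(1*(-3)) = 32*(-3) = -96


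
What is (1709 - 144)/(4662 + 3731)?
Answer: 1565/8393 ≈ 0.18646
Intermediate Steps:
(1709 - 144)/(4662 + 3731) = 1565/8393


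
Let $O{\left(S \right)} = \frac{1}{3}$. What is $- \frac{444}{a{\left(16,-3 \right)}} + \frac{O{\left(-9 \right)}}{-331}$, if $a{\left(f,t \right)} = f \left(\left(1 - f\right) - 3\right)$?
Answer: $\frac{12239}{7944} \approx 1.5407$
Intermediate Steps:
$a{\left(f,t \right)} = f \left(-2 - f\right)$
$O{\left(S \right)} = \frac{1}{3}$
$- \frac{444}{a{\left(16,-3 \right)}} + \frac{O{\left(-9 \right)}}{-331} = - \frac{444}{\left(-1\right) 16 \left(2 + 16\right)} + \frac{1}{3 \left(-331\right)} = - \frac{444}{\left(-1\right) 16 \cdot 18} + \frac{1}{3} \left(- \frac{1}{331}\right) = - \frac{444}{-288} - \frac{1}{993} = \left(-444\right) \left(- \frac{1}{288}\right) - \frac{1}{993} = \frac{37}{24} - \frac{1}{993} = \frac{12239}{7944}$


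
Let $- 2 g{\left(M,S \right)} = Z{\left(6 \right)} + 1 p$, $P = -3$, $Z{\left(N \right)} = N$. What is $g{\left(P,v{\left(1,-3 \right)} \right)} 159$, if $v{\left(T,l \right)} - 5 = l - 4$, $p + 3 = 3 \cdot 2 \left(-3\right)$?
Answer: $\frac{2385}{2} \approx 1192.5$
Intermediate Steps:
$p = -21$ ($p = -3 + 3 \cdot 2 \left(-3\right) = -3 + 6 \left(-3\right) = -3 - 18 = -21$)
$v{\left(T,l \right)} = 1 + l$ ($v{\left(T,l \right)} = 5 + \left(l - 4\right) = 5 + \left(-4 + l\right) = 1 + l$)
$g{\left(M,S \right)} = \frac{15}{2}$ ($g{\left(M,S \right)} = - \frac{6 + 1 \left(-21\right)}{2} = - \frac{6 - 21}{2} = \left(- \frac{1}{2}\right) \left(-15\right) = \frac{15}{2}$)
$g{\left(P,v{\left(1,-3 \right)} \right)} 159 = \frac{15}{2} \cdot 159 = \frac{2385}{2}$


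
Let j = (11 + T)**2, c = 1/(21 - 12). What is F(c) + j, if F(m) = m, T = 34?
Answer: 18226/9 ≈ 2025.1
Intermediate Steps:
c = 1/9 ≈ 0.11111
j = 2025 (j = (11 + 34)**2 = 45**2 = 2025)
F(c) + j = 1/9 + 2025 = 18226/9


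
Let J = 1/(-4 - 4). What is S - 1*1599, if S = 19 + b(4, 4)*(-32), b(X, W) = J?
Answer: -1576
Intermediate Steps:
J = -⅛ (J = 1/(-8) = -⅛ ≈ -0.12500)
b(X, W) = -⅛
S = 23 (S = 19 - ⅛*(-32) = 19 + 4 = 23)
S - 1*1599 = 23 - 1*1599 = 23 - 1599 = -1576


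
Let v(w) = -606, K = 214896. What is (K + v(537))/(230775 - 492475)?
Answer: -21429/26170 ≈ -0.81884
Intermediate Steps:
(K + v(537))/(230775 - 492475) = (214896 - 606)/(230775 - 492475) = 214290/(-261700) = 214290*(-1/261700) = -21429/26170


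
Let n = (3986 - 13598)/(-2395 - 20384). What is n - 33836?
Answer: -85637848/2531 ≈ -33836.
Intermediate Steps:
n = 1068/2531 (n = -9612/(-22779) = -9612*(-1/22779) = 1068/2531 ≈ 0.42197)
n - 33836 = 1068/2531 - 33836 = -85637848/2531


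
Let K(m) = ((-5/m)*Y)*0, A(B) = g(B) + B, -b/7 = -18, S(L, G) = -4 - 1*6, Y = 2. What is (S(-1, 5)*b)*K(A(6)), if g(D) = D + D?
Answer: 0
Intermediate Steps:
S(L, G) = -10 (S(L, G) = -4 - 6 = -10)
g(D) = 2*D
b = 126 (b = -7*(-18) = 126)
A(B) = 3*B (A(B) = 2*B + B = 3*B)
K(m) = 0 (K(m) = (-5/m*2)*0 = -10/m*0 = 0)
(S(-1, 5)*b)*K(A(6)) = -10*126*0 = -1260*0 = 0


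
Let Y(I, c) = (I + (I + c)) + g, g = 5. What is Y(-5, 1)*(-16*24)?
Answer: 1536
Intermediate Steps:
Y(I, c) = 5 + c + 2*I (Y(I, c) = (I + (I + c)) + 5 = (c + 2*I) + 5 = 5 + c + 2*I)
Y(-5, 1)*(-16*24) = (5 + 1 + 2*(-5))*(-16*24) = (5 + 1 - 10)*(-384) = -4*(-384) = 1536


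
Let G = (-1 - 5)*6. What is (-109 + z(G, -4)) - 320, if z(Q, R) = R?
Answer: -433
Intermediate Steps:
G = -36 (G = -6*6 = -36)
(-109 + z(G, -4)) - 320 = (-109 - 4) - 320 = -113 - 320 = -433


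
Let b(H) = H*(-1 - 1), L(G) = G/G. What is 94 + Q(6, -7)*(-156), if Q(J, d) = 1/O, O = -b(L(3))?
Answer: 16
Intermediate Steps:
L(G) = 1
b(H) = -2*H (b(H) = H*(-2) = -2*H)
O = 2 (O = -(-2) = -1*(-2) = 2)
Q(J, d) = ½ (Q(J, d) = 1/2 = ½)
94 + Q(6, -7)*(-156) = 94 + (½)*(-156) = 94 - 78 = 16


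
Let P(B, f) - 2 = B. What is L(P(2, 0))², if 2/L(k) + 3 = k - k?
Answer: 4/9 ≈ 0.44444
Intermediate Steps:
P(B, f) = 2 + B
L(k) = -⅔ (L(k) = 2/(-3 + (k - k)) = 2/(-3 + 0) = 2/(-3) = 2*(-⅓) = -⅔)
L(P(2, 0))² = (-⅔)² = 4/9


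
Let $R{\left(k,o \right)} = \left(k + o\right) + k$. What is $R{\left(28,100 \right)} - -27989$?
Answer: $28145$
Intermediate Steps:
$R{\left(k,o \right)} = o + 2 k$
$R{\left(28,100 \right)} - -27989 = \left(100 + 2 \cdot 28\right) - -27989 = \left(100 + 56\right) + 27989 = 156 + 27989 = 28145$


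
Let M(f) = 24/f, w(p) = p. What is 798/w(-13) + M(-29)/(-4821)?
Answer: -37189090/605839 ≈ -61.384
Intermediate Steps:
798/w(-13) + M(-29)/(-4821) = 798/(-13) + (24/(-29))/(-4821) = 798*(-1/13) + (24*(-1/29))*(-1/4821) = -798/13 - 24/29*(-1/4821) = -798/13 + 8/46603 = -37189090/605839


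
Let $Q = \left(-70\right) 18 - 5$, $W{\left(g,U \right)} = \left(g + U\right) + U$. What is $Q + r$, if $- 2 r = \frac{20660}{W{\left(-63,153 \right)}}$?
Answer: $- \frac{317725}{243} \approx -1307.5$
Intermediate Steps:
$W{\left(g,U \right)} = g + 2 U$ ($W{\left(g,U \right)} = \left(U + g\right) + U = g + 2 U$)
$r = - \frac{10330}{243}$ ($r = - \frac{20660 \frac{1}{-63 + 2 \cdot 153}}{2} = - \frac{20660 \frac{1}{-63 + 306}}{2} = - \frac{20660 \cdot \frac{1}{243}}{2} = \left(- \frac{1}{2}\right) \frac{20660}{243} = - \frac{10330}{243} \approx -42.51$)
$Q = -1265$ ($Q = -1260 - 5 = -1265$)
$Q + r = -1265 - \frac{10330}{243} = - \frac{317725}{243}$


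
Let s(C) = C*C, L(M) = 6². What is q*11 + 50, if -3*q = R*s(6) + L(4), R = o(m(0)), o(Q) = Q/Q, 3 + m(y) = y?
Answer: -214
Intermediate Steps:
m(y) = -3 + y
o(Q) = 1
L(M) = 36
R = 1
s(C) = C²
q = -24 (q = -(1*6² + 36)/3 = -(1*36 + 36)/3 = -(36 + 36)/3 = -⅓*72 = -24)
q*11 + 50 = -24*11 + 50 = -264 + 50 = -214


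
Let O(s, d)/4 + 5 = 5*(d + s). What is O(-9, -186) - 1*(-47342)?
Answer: 43422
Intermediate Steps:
O(s, d) = -20 + 20*d + 20*s (O(s, d) = -20 + 4*(5*(d + s)) = -20 + 4*(5*d + 5*s) = -20 + (20*d + 20*s) = -20 + 20*d + 20*s)
O(-9, -186) - 1*(-47342) = (-20 + 20*(-186) + 20*(-9)) - 1*(-47342) = (-20 - 3720 - 180) + 47342 = -3920 + 47342 = 43422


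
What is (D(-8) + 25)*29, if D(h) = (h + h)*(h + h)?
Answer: 8149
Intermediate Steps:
D(h) = 4*h**2 (D(h) = (2*h)*(2*h) = 4*h**2)
(D(-8) + 25)*29 = (4*(-8)**2 + 25)*29 = (4*64 + 25)*29 = (256 + 25)*29 = 281*29 = 8149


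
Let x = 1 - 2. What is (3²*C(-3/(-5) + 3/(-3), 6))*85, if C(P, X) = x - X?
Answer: -5355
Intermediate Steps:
x = -1
C(P, X) = -1 - X
(3²*C(-3/(-5) + 3/(-3), 6))*85 = (3²*(-1 - 1*6))*85 = (9*(-1 - 6))*85 = (9*(-7))*85 = -63*85 = -5355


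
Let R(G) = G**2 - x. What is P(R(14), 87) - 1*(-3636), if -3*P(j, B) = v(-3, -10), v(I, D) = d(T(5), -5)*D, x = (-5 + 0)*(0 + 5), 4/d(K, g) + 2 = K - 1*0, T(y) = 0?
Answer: 10888/3 ≈ 3629.3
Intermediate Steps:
d(K, g) = 4/(-2 + K) (d(K, g) = 4/(-2 + (K - 1*0)) = 4/(-2 + (K + 0)) = 4/(-2 + K))
x = -25 (x = -5*5 = -25)
v(I, D) = -2*D (v(I, D) = (4/(-2 + 0))*D = (4/(-2))*D = (4*(-1/2))*D = -2*D)
R(G) = 25 + G**2 (R(G) = G**2 - 1*(-25) = G**2 + 25 = 25 + G**2)
P(j, B) = -20/3 (P(j, B) = -(-2)*(-10)/3 = -1/3*20 = -20/3)
P(R(14), 87) - 1*(-3636) = -20/3 - 1*(-3636) = -20/3 + 3636 = 10888/3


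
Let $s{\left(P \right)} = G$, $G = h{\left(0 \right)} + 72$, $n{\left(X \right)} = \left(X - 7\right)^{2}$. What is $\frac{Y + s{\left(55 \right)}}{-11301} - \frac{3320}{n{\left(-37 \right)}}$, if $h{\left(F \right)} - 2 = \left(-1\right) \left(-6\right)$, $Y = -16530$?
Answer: $- \frac{709015}{2734842} \approx -0.25925$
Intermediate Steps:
$h{\left(F \right)} = 8$ ($h{\left(F \right)} = 2 - -6 = 2 + 6 = 8$)
$n{\left(X \right)} = \left(-7 + X\right)^{2}$
$G = 80$ ($G = 8 + 72 = 80$)
$s{\left(P \right)} = 80$
$\frac{Y + s{\left(55 \right)}}{-11301} - \frac{3320}{n{\left(-37 \right)}} = \frac{-16530 + 80}{-11301} - \frac{3320}{\left(-7 - 37\right)^{2}} = \left(-16450\right) \left(- \frac{1}{11301}\right) - \frac{3320}{\left(-44\right)^{2}} = \frac{16450}{11301} - \frac{3320}{1936} = \frac{16450}{11301} - \frac{415}{242} = - \frac{709015}{2734842}$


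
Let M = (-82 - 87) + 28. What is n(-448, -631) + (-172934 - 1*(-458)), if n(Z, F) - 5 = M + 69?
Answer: -172543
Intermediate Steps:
M = -141 (M = -169 + 28 = -141)
n(Z, F) = -67 (n(Z, F) = 5 + (-141 + 69) = 5 - 72 = -67)
n(-448, -631) + (-172934 - 1*(-458)) = -67 + (-172934 - 1*(-458)) = -67 + (-172934 + 458) = -67 - 172476 = -172543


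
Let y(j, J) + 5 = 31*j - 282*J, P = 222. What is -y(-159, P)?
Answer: 67538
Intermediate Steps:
y(j, J) = -5 - 282*J + 31*j (y(j, J) = -5 + (31*j - 282*J) = -5 + (-282*J + 31*j) = -5 - 282*J + 31*j)
-y(-159, P) = -(-5 - 282*222 + 31*(-159)) = -(-5 - 62604 - 4929) = -1*(-67538) = 67538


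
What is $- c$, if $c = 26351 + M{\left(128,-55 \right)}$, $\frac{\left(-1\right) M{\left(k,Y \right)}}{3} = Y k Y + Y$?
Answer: $1135084$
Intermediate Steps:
$M{\left(k,Y \right)} = - 3 Y - 3 k Y^{2}$ ($M{\left(k,Y \right)} = - 3 \left(Y k Y + Y\right) = - 3 \left(k Y^{2} + Y\right) = - 3 \left(Y + k Y^{2}\right) = - 3 Y - 3 k Y^{2}$)
$c = -1135084$ ($c = 26351 - - 165 \left(1 - 7040\right) = 26351 - \left(-165\right) \left(-7039\right) = 26351 - 1161435 = -1135084$)
$- c = \left(-1\right) \left(-1135084\right) = 1135084$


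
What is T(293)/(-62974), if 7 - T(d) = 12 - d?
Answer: -144/31487 ≈ -0.0045733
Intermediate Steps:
T(d) = -5 + d (T(d) = 7 - (12 - d) = 7 + (-12 + d) = -5 + d)
T(293)/(-62974) = (-5 + 293)/(-62974) = 288*(-1/62974) = -144/31487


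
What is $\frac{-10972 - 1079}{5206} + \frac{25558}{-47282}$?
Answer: $- \frac{351425165}{123075046} \approx -2.8554$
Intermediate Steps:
$\frac{-10972 - 1079}{5206} + \frac{25558}{-47282} = \left(-10972 - 1079\right) \frac{1}{5206} + 25558 \left(- \frac{1}{47282}\right) = \left(-12051\right) \frac{1}{5206} - \frac{12779}{23641} = - \frac{12051}{5206} - \frac{12779}{23641} = - \frac{351425165}{123075046}$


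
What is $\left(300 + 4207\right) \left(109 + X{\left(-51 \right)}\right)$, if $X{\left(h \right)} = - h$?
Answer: $721120$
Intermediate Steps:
$\left(300 + 4207\right) \left(109 + X{\left(-51 \right)}\right) = \left(300 + 4207\right) \left(109 - -51\right) = 4507 \left(109 + 51\right) = 4507 \cdot 160 = 721120$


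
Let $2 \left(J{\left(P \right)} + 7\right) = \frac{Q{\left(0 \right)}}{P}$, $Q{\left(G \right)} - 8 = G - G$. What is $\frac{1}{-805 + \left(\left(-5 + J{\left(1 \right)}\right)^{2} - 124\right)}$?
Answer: $- \frac{1}{865} \approx -0.0011561$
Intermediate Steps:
$Q{\left(G \right)} = 8$ ($Q{\left(G \right)} = 8 + \left(G - G\right) = 8 + 0 = 8$)
$J{\left(P \right)} = -7 + \frac{4}{P}$ ($J{\left(P \right)} = -7 + \frac{8 \frac{1}{P}}{2} = -7 + \frac{4}{P}$)
$\frac{1}{-805 + \left(\left(-5 + J{\left(1 \right)}\right)^{2} - 124\right)} = \frac{1}{-805 + \left(\left(-5 - \left(7 - \frac{4}{1}\right)\right)^{2} - 124\right)} = \frac{1}{-805 - \left(124 - \left(-5 + \left(-7 + 4 \cdot 1\right)\right)^{2}\right)} = \frac{1}{-805 - \left(124 - \left(-5 + \left(-7 + 4\right)\right)^{2}\right)} = \frac{1}{-805 - \left(124 - \left(-5 - 3\right)^{2}\right)} = \frac{1}{-805 - \left(124 - \left(-8\right)^{2}\right)} = \frac{1}{-805 + \left(64 - 124\right)} = \frac{1}{-805 - 60} = \frac{1}{-865} = - \frac{1}{865}$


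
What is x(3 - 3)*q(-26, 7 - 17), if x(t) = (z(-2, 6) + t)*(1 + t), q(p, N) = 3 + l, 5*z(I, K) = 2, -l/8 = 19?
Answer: -298/5 ≈ -59.600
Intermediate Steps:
l = -152 (l = -8*19 = -152)
z(I, K) = ⅖ (z(I, K) = (⅕)*2 = ⅖)
q(p, N) = -149 (q(p, N) = 3 - 152 = -149)
x(t) = (1 + t)*(⅖ + t) (x(t) = (⅖ + t)*(1 + t) = (1 + t)*(⅖ + t))
x(3 - 3)*q(-26, 7 - 17) = (⅖ + (3 - 3)² + 7*(3 - 3)/5)*(-149) = (⅖ + 0² + (7/5)*0)*(-149) = (⅖ + 0 + 0)*(-149) = (⅖)*(-149) = -298/5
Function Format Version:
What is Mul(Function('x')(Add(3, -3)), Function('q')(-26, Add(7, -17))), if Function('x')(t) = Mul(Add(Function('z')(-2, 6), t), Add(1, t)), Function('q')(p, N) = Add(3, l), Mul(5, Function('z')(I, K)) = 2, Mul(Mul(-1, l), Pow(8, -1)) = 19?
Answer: Rational(-298, 5) ≈ -59.600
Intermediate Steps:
l = -152 (l = Mul(-8, 19) = -152)
Function('z')(I, K) = Rational(2, 5) (Function('z')(I, K) = Mul(Rational(1, 5), 2) = Rational(2, 5))
Function('q')(p, N) = -149 (Function('q')(p, N) = Add(3, -152) = -149)
Function('x')(t) = Mul(Add(1, t), Add(Rational(2, 5), t)) (Function('x')(t) = Mul(Add(Rational(2, 5), t), Add(1, t)) = Mul(Add(1, t), Add(Rational(2, 5), t)))
Mul(Function('x')(Add(3, -3)), Function('q')(-26, Add(7, -17))) = Mul(Add(Rational(2, 5), Pow(Add(3, -3), 2), Mul(Rational(7, 5), Add(3, -3))), -149) = Mul(Add(Rational(2, 5), Pow(0, 2), Mul(Rational(7, 5), 0)), -149) = Mul(Add(Rational(2, 5), 0, 0), -149) = Mul(Rational(2, 5), -149) = Rational(-298, 5)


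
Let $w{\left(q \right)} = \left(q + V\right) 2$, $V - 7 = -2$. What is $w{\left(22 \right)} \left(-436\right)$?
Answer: $-23544$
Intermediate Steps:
$V = 5$ ($V = 7 - 2 = 5$)
$w{\left(q \right)} = 10 + 2 q$ ($w{\left(q \right)} = \left(q + 5\right) 2 = \left(5 + q\right) 2 = 10 + 2 q$)
$w{\left(22 \right)} \left(-436\right) = \left(10 + 2 \cdot 22\right) \left(-436\right) = \left(10 + 44\right) \left(-436\right) = 54 \left(-436\right) = -23544$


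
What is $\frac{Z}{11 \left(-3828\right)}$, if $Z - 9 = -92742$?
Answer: $\frac{30911}{14036} \approx 2.2023$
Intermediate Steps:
$Z = -92733$ ($Z = 9 - 92742 = -92733$)
$\frac{Z}{11 \left(-3828\right)} = - \frac{92733}{11 \left(-3828\right)} = - \frac{92733}{-42108} = \left(-92733\right) \left(- \frac{1}{42108}\right) = \frac{30911}{14036}$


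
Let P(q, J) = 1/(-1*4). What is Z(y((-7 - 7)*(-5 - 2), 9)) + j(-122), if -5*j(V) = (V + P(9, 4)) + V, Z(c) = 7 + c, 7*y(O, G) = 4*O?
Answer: 2237/20 ≈ 111.85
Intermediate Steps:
y(O, G) = 4*O/7 (y(O, G) = (4*O)/7 = 4*O/7)
P(q, J) = -¼ (P(q, J) = 1/(-4) = -¼)
j(V) = 1/20 - 2*V/5 (j(V) = -((V - ¼) + V)/5 = -((-¼ + V) + V)/5 = -(-¼ + 2*V)/5 = 1/20 - 2*V/5)
Z(y((-7 - 7)*(-5 - 2), 9)) + j(-122) = (7 + 4*((-7 - 7)*(-5 - 2))/7) + (1/20 - ⅖*(-122)) = (7 + 4*(-14*(-7))/7) + (1/20 + 244/5) = (7 + (4/7)*98) + 977/20 = (7 + 56) + 977/20 = 63 + 977/20 = 2237/20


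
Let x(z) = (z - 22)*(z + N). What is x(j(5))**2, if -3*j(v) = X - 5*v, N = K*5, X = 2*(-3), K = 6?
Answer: 17935225/81 ≈ 2.2142e+5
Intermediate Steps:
X = -6
N = 30 (N = 6*5 = 30)
j(v) = 2 + 5*v/3 (j(v) = -(-6 - 5*v)/3 = 2 + 5*v/3)
x(z) = (-22 + z)*(30 + z) (x(z) = (z - 22)*(z + 30) = (-22 + z)*(30 + z))
x(j(5))**2 = (-660 + (2 + (5/3)*5)**2 + 8*(2 + (5/3)*5))**2 = (-660 + (2 + 25/3)**2 + 8*(2 + 25/3))**2 = (-660 + (31/3)**2 + 8*(31/3))**2 = (-660 + 961/9 + 248/3)**2 = (-4235/9)**2 = 17935225/81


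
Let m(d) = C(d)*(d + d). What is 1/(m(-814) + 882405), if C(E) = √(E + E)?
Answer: 882405/782953409177 + 3256*I*√407/782953409177 ≈ 1.127e-6 + 8.3897e-8*I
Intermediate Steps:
C(E) = √2*√E (C(E) = √(2*E) = √2*√E)
m(d) = 2*√2*d^(3/2) (m(d) = (√2*√d)*(d + d) = (√2*√d)*(2*d) = 2*√2*d^(3/2))
1/(m(-814) + 882405) = 1/(2*√2*(-814)^(3/2) + 882405) = 1/(2*√2*(-814*I*√814) + 882405) = 1/(-3256*I*√407 + 882405) = 1/(882405 - 3256*I*√407)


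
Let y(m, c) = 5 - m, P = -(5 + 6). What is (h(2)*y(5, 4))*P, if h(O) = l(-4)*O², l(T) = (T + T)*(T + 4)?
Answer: 0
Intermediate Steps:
l(T) = 2*T*(4 + T) (l(T) = (2*T)*(4 + T) = 2*T*(4 + T))
P = -11 (P = -1*11 = -11)
h(O) = 0 (h(O) = (2*(-4)*(4 - 4))*O² = (2*(-4)*0)*O² = 0*O² = 0)
(h(2)*y(5, 4))*P = (0*(5 - 1*5))*(-11) = (0*(5 - 5))*(-11) = (0*0)*(-11) = 0*(-11) = 0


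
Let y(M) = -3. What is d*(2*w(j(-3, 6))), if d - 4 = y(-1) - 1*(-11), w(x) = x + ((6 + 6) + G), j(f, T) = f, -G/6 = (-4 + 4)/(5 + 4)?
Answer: 216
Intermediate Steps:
G = 0 (G = -6*(-4 + 4)/(5 + 4) = -0/9 = -6*0 = 0)
w(x) = 12 + x (w(x) = x + ((6 + 6) + 0) = x + (12 + 0) = x + 12 = 12 + x)
d = 12 (d = 4 + (-3 - 1*(-11)) = 4 + (-3 + 11) = 4 + 8 = 12)
d*(2*w(j(-3, 6))) = 12*(2*(12 - 3)) = 12*(2*9) = 12*18 = 216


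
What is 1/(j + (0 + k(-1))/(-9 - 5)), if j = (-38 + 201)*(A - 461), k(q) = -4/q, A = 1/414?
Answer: -2898/217764101 ≈ -1.3308e-5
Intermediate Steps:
A = 1/414 ≈ 0.0024155
j = -31109039/414 (j = (-38 + 201)*(1/414 - 461) = 163*(-190853/414) = -31109039/414 ≈ -75143.)
1/(j + (0 + k(-1))/(-9 - 5)) = 1/(-31109039/414 + (0 - 4/(-1))/(-9 - 5)) = 1/(-31109039/414 + (0 - 4*(-1))/(-14)) = 1/(-31109039/414 - (0 + 4)/14) = 1/(-31109039/414 - 1/14*4) = 1/(-31109039/414 - 2/7) = 1/(-217764101/2898) = -2898/217764101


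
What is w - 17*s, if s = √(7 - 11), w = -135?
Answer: -135 - 34*I ≈ -135.0 - 34.0*I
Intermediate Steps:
s = 2*I (s = √(-4) = 2*I ≈ 2.0*I)
w - 17*s = -135 - 34*I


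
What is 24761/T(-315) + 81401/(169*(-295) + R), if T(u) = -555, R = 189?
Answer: -1274957381/27564630 ≈ -46.253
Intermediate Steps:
24761/T(-315) + 81401/(169*(-295) + R) = 24761/(-555) + 81401/(169*(-295) + 189) = 24761*(-1/555) + 81401/(-49855 + 189) = -24761/555 + 81401/(-49666) = -24761/555 + 81401*(-1/49666) = -24761/555 - 81401/49666 = -1274957381/27564630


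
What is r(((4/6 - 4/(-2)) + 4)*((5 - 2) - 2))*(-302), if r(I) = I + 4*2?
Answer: -13288/3 ≈ -4429.3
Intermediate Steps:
r(I) = 8 + I (r(I) = I + 8 = 8 + I)
r(((4/6 - 4/(-2)) + 4)*((5 - 2) - 2))*(-302) = (8 + ((4/6 - 4/(-2)) + 4)*((5 - 2) - 2))*(-302) = (8 + ((4*(1/6) - 4*(-1/2)) + 4)*(3 - 2))*(-302) = (8 + ((2/3 + 2) + 4)*1)*(-302) = (8 + (8/3 + 4)*1)*(-302) = (8 + (20/3)*1)*(-302) = (8 + 20/3)*(-302) = (44/3)*(-302) = -13288/3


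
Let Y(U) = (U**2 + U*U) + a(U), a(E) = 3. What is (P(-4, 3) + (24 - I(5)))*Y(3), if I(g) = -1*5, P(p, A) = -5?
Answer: 504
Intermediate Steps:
I(g) = -5
Y(U) = 3 + 2*U**2 (Y(U) = (U**2 + U*U) + 3 = (U**2 + U**2) + 3 = 2*U**2 + 3 = 3 + 2*U**2)
(P(-4, 3) + (24 - I(5)))*Y(3) = (-5 + (24 - 1*(-5)))*(3 + 2*3**2) = (-5 + (24 + 5))*(3 + 2*9) = (-5 + 29)*(3 + 18) = 24*21 = 504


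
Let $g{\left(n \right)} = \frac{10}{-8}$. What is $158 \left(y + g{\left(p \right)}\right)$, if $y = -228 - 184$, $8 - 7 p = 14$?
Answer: $- \frac{130587}{2} \approx -65294.0$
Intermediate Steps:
$p = - \frac{6}{7}$ ($p = \frac{8}{7} - 2 = - \frac{6}{7} \approx -0.85714$)
$y = -412$
$g{\left(n \right)} = - \frac{5}{4}$ ($g{\left(n \right)} = 10 \left(- \frac{1}{8}\right) = - \frac{5}{4}$)
$158 \left(y + g{\left(p \right)}\right) = 158 \left(-412 - \frac{5}{4}\right) = 158 \left(- \frac{1653}{4}\right) = - \frac{130587}{2}$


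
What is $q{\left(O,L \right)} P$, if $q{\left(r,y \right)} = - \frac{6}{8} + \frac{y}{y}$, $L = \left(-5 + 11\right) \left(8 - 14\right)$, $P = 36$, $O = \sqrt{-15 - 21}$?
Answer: $9$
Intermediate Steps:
$O = 6 i$ ($O = \sqrt{-36} = 6 i \approx 6.0 i$)
$L = -36$ ($L = 6 \left(-6\right) = -36$)
$q{\left(r,y \right)} = \frac{1}{4}$ ($q{\left(r,y \right)} = \left(-6\right) \frac{1}{8} + 1 = - \frac{3}{4} + 1 = \frac{1}{4}$)
$q{\left(O,L \right)} P = \frac{1}{4} \cdot 36 = 9$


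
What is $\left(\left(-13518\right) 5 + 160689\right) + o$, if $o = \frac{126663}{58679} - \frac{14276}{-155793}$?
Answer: $\frac{851110909448416}{9141777447} \approx 93101.0$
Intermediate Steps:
$o = \frac{20570910163}{9141777447}$ ($o = 126663 \cdot \frac{1}{58679} - - \frac{14276}{155793} = \frac{126663}{58679} + \frac{14276}{155793} = \frac{20570910163}{9141777447} \approx 2.2502$)
$\left(\left(-13518\right) 5 + 160689\right) + o = \left(\left(-13518\right) 5 + 160689\right) + \frac{20570910163}{9141777447} = \left(-67590 + 160689\right) + \frac{20570910163}{9141777447} = 93099 + \frac{20570910163}{9141777447} = \frac{851110909448416}{9141777447}$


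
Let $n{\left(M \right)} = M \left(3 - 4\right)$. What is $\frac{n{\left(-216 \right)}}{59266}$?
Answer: $\frac{108}{29633} \approx 0.0036446$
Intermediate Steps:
$n{\left(M \right)} = - M$ ($n{\left(M \right)} = M \left(-1\right) = - M$)
$\frac{n{\left(-216 \right)}}{59266} = \frac{\left(-1\right) \left(-216\right)}{59266} = 216 \cdot \frac{1}{59266} = \frac{108}{29633}$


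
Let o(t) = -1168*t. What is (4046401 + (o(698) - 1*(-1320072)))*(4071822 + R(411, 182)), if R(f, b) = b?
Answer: 18532541252836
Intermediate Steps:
(4046401 + (o(698) - 1*(-1320072)))*(4071822 + R(411, 182)) = (4046401 + (-1168*698 - 1*(-1320072)))*(4071822 + 182) = (4046401 + (-815264 + 1320072))*4072004 = (4046401 + 504808)*4072004 = 4551209*4072004 = 18532541252836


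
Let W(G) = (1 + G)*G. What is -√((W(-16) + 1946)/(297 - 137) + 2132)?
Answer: -√858265/20 ≈ -46.321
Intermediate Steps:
W(G) = G*(1 + G)
-√((W(-16) + 1946)/(297 - 137) + 2132) = -√((-16*(1 - 16) + 1946)/(297 - 137) + 2132) = -√((-16*(-15) + 1946)/160 + 2132) = -√((240 + 1946)*(1/160) + 2132) = -√(2186*(1/160) + 2132) = -√(1093/80 + 2132) = -√(171653/80) = -√858265/20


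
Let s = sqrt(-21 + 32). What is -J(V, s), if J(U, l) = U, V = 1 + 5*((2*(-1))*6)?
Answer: 59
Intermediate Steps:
s = sqrt(11) ≈ 3.3166
V = -59 (V = 1 + 5*(-2*6) = 1 + 5*(-12) = 1 - 60 = -59)
-J(V, s) = -1*(-59) = 59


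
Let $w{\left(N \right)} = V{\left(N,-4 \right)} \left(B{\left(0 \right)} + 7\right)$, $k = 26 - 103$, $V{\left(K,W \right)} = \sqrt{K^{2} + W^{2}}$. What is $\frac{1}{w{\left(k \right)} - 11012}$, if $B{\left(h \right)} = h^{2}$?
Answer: $- \frac{11012}{120972839} - \frac{7 \sqrt{5945}}{120972839} \approx -9.549 \cdot 10^{-5}$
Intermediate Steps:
$k = -77$ ($k = 26 - 103 = -77$)
$w{\left(N \right)} = 7 \sqrt{16 + N^{2}}$ ($w{\left(N \right)} = \sqrt{N^{2} + \left(-4\right)^{2}} \left(0^{2} + 7\right) = \sqrt{N^{2} + 16} \left(0 + 7\right) = \sqrt{16 + N^{2}} \cdot 7 = 7 \sqrt{16 + N^{2}}$)
$\frac{1}{w{\left(k \right)} - 11012} = \frac{1}{7 \sqrt{16 + \left(-77\right)^{2}} - 11012} = \frac{1}{7 \sqrt{16 + 5929} - 11012} = \frac{1}{7 \sqrt{5945} - 11012} = \frac{1}{-11012 + 7 \sqrt{5945}}$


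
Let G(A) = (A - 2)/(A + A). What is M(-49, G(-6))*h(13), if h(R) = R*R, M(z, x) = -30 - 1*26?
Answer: -9464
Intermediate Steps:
G(A) = (-2 + A)/(2*A) (G(A) = (-2 + A)/((2*A)) = (-2 + A)*(1/(2*A)) = (-2 + A)/(2*A))
M(z, x) = -56 (M(z, x) = -30 - 26 = -56)
h(R) = R²
M(-49, G(-6))*h(13) = -56*13² = -56*169 = -9464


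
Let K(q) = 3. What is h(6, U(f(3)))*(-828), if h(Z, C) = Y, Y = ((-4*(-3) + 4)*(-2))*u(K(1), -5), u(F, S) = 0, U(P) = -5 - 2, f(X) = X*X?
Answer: 0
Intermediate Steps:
f(X) = X²
U(P) = -7
Y = 0 (Y = ((-4*(-3) + 4)*(-2))*0 = ((12 + 4)*(-2))*0 = (16*(-2))*0 = -32*0 = 0)
h(Z, C) = 0
h(6, U(f(3)))*(-828) = 0*(-828) = 0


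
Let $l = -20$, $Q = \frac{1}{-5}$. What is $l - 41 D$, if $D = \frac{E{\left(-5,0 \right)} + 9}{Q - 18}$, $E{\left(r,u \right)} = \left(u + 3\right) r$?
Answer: $- \frac{3050}{91} \approx -33.516$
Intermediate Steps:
$E{\left(r,u \right)} = r \left(3 + u\right)$ ($E{\left(r,u \right)} = \left(3 + u\right) r = r \left(3 + u\right)$)
$Q = - \frac{1}{5} \approx -0.2$
$D = \frac{30}{91}$ ($D = \frac{- 5 \left(3 + 0\right) + 9}{- \frac{1}{5} - 18} = \frac{\left(-5\right) 3 + 9}{- \frac{91}{5}} = \left(-15 + 9\right) \left(- \frac{5}{91}\right) = \left(-6\right) \left(- \frac{5}{91}\right) = \frac{30}{91} \approx 0.32967$)
$l - 41 D = -20 - \frac{1230}{91} = - \frac{3050}{91}$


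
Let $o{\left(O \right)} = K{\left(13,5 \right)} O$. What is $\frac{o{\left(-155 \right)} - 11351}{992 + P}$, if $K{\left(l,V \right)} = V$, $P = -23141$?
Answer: $\frac{4042}{7383} \approx 0.54747$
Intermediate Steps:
$o{\left(O \right)} = 5 O$
$\frac{o{\left(-155 \right)} - 11351}{992 + P} = \frac{5 \left(-155\right) - 11351}{992 - 23141} = \frac{-775 - 11351}{-22149} = \left(-775 - 11351\right) \left(- \frac{1}{22149}\right) = \left(-12126\right) \left(- \frac{1}{22149}\right) = \frac{4042}{7383}$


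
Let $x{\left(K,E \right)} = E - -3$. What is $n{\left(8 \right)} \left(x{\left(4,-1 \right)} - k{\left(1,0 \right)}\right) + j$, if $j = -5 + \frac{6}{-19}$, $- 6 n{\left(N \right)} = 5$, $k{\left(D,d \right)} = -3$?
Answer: $- \frac{1081}{114} \approx -9.4825$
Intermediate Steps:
$x{\left(K,E \right)} = 3 + E$ ($x{\left(K,E \right)} = E + 3 = 3 + E$)
$n{\left(N \right)} = - \frac{5}{6}$ ($n{\left(N \right)} = \left(- \frac{1}{6}\right) 5 = - \frac{5}{6}$)
$j = - \frac{101}{19}$ ($j = -5 + 6 \left(- \frac{1}{19}\right) = -5 - \frac{6}{19} = - \frac{101}{19} \approx -5.3158$)
$n{\left(8 \right)} \left(x{\left(4,-1 \right)} - k{\left(1,0 \right)}\right) + j = - \frac{5 \left(\left(3 - 1\right) - -3\right)}{6} - \frac{101}{19} = - \frac{5 \left(2 + 3\right)}{6} - \frac{101}{19} = \left(- \frac{5}{6}\right) 5 - \frac{101}{19} = - \frac{25}{6} - \frac{101}{19} = - \frac{1081}{114}$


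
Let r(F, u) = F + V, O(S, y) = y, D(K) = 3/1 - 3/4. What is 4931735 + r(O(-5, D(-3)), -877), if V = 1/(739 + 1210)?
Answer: 38447823605/7796 ≈ 4.9317e+6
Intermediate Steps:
D(K) = 9/4 (D(K) = 3*1 - 3*1/4 = 3 - 3/4 = 9/4)
V = 1/1949 ≈ 0.00051308
r(F, u) = 1/1949 + F (r(F, u) = F + 1/1949 = 1/1949 + F)
4931735 + r(O(-5, D(-3)), -877) = 4931735 + (1/1949 + 9/4) = 4931735 + 17545/7796 = 38447823605/7796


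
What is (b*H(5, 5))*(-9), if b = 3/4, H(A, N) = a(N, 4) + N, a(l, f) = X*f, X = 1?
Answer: -243/4 ≈ -60.750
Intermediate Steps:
a(l, f) = f (a(l, f) = 1*f = f)
H(A, N) = 4 + N
b = ¾ (b = 3*(¼) = ¾ ≈ 0.75000)
(b*H(5, 5))*(-9) = (3*(4 + 5)/4)*(-9) = ((¾)*9)*(-9) = (27/4)*(-9) = -243/4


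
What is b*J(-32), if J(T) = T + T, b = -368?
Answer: 23552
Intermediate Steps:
J(T) = 2*T
b*J(-32) = -736*(-32) = -368*(-64) = 23552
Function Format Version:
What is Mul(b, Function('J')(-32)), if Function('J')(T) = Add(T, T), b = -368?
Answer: 23552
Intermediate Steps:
Function('J')(T) = Mul(2, T)
Mul(b, Function('J')(-32)) = Mul(-368, Mul(2, -32)) = Mul(-368, -64) = 23552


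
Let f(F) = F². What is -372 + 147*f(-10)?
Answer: 14328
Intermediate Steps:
-372 + 147*f(-10) = -372 + 147*(-10)² = -372 + 147*100 = -372 + 14700 = 14328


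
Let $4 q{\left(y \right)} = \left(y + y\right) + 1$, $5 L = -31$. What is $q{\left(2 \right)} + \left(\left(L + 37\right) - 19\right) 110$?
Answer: $\frac{5197}{4} \approx 1299.3$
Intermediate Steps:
$L = - \frac{31}{5}$ ($L = \frac{1}{5} \left(-31\right) = - \frac{31}{5} \approx -6.2$)
$q{\left(y \right)} = \frac{1}{4} + \frac{y}{2}$ ($q{\left(y \right)} = \frac{\left(y + y\right) + 1}{4} = \frac{2 y + 1}{4} = \frac{1 + 2 y}{4} = \frac{1}{4} + \frac{y}{2}$)
$q{\left(2 \right)} + \left(\left(L + 37\right) - 19\right) 110 = \left(\frac{1}{4} + \frac{1}{2} \cdot 2\right) + \left(\left(- \frac{31}{5} + 37\right) - 19\right) 110 = \left(\frac{1}{4} + 1\right) + \left(\frac{154}{5} - 19\right) 110 = \frac{5}{4} + \frac{59}{5} \cdot 110 = \frac{5}{4} + 1298 = \frac{5197}{4}$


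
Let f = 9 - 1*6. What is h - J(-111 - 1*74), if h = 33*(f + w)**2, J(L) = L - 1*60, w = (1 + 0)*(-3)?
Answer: 245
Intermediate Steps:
f = 3 (f = 9 - 6 = 3)
w = -3 (w = 1*(-3) = -3)
J(L) = -60 + L (J(L) = L - 60 = -60 + L)
h = 0 (h = 33*(3 - 3)**2 = 33*0**2 = 33*0 = 0)
h - J(-111 - 1*74) = 0 - (-60 + (-111 - 1*74)) = 0 - (-60 + (-111 - 74)) = 0 - (-60 - 185) = 0 - 1*(-245) = 0 + 245 = 245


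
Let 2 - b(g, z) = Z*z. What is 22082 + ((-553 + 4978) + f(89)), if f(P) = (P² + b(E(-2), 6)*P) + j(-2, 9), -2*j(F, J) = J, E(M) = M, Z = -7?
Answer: 76679/2 ≈ 38340.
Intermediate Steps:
b(g, z) = 2 + 7*z (b(g, z) = 2 - (-7)*z = 2 + 7*z)
j(F, J) = -J/2
f(P) = -9/2 + P² + 44*P (f(P) = (P² + (2 + 7*6)*P) - ½*9 = (P² + (2 + 42)*P) - 9/2 = (P² + 44*P) - 9/2 = -9/2 + P² + 44*P)
22082 + ((-553 + 4978) + f(89)) = 22082 + ((-553 + 4978) + (-9/2 + 89² + 44*89)) = 22082 + (4425 + (-9/2 + 7921 + 3916)) = 22082 + (4425 + 23665/2) = 22082 + 32515/2 = 76679/2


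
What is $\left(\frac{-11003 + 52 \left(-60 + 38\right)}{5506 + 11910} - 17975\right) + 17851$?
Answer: $- \frac{2171731}{17416} \approx -124.7$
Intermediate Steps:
$\left(\frac{-11003 + 52 \left(-60 + 38\right)}{5506 + 11910} - 17975\right) + 17851 = \left(\frac{-11003 + 52 \left(-22\right)}{17416} - 17975\right) + 17851 = \left(\left(-11003 - 1144\right) \frac{1}{17416} - 17975\right) + 17851 = \left(\left(-12147\right) \frac{1}{17416} - 17975\right) + 17851 = \left(- \frac{12147}{17416} - 17975\right) + 17851 = - \frac{313064747}{17416} + 17851 = - \frac{2171731}{17416}$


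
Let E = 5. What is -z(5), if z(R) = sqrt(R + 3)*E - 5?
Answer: 5 - 10*sqrt(2) ≈ -9.1421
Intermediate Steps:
z(R) = -5 + 5*sqrt(3 + R) (z(R) = sqrt(R + 3)*5 - 5 = sqrt(3 + R)*5 - 5 = 5*sqrt(3 + R) - 5 = -5 + 5*sqrt(3 + R))
-z(5) = -(-5 + 5*sqrt(3 + 5)) = -(-5 + 5*sqrt(8)) = -(-5 + 5*(2*sqrt(2))) = -(-5 + 10*sqrt(2)) = 5 - 10*sqrt(2)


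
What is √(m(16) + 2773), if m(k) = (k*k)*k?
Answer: √6869 ≈ 82.879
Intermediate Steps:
m(k) = k³ (m(k) = k²*k = k³)
√(m(16) + 2773) = √(16³ + 2773) = √(4096 + 2773) = √6869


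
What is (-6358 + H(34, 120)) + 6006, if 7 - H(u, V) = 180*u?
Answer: -6465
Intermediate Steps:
H(u, V) = 7 - 180*u
(-6358 + H(34, 120)) + 6006 = (-6358 + (7 - 180*34)) + 6006 = (-6358 + (7 - 6120)) + 6006 = (-6358 - 6113) + 6006 = -12471 + 6006 = -6465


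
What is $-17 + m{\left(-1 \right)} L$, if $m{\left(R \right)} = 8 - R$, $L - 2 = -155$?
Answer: $-1394$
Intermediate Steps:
$L = -153$ ($L = 2 - 155 = -153$)
$-17 + m{\left(-1 \right)} L = -17 + \left(8 - -1\right) \left(-153\right) = -17 + \left(8 + 1\right) \left(-153\right) = -17 + 9 \left(-153\right) = -17 - 1377 = -1394$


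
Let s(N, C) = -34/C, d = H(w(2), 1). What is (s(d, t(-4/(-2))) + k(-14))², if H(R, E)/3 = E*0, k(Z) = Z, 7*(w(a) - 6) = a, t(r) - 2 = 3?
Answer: 10816/25 ≈ 432.64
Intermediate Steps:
t(r) = 5 (t(r) = 2 + 3 = 5)
w(a) = 6 + a/7
H(R, E) = 0 (H(R, E) = 3*(E*0) = 3*0 = 0)
d = 0
(s(d, t(-4/(-2))) + k(-14))² = (-34/5 - 14)² = (-104/5)² = 10816/25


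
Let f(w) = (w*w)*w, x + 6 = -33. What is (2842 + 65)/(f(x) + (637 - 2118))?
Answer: -153/3200 ≈ -0.047813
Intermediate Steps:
x = -39 (x = -6 - 33 = -39)
f(w) = w³ (f(w) = w²*w = w³)
(2842 + 65)/(f(x) + (637 - 2118)) = (2842 + 65)/((-39)³ + (637 - 2118)) = 2907/(-59319 - 1481) = 2907/(-60800) = 2907*(-1/60800) = -153/3200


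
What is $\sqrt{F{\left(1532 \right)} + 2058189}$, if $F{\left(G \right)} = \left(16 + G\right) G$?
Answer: $5 \sqrt{177189} \approx 2104.7$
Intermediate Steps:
$F{\left(G \right)} = G \left(16 + G\right)$
$\sqrt{F{\left(1532 \right)} + 2058189} = \sqrt{1532 \left(16 + 1532\right) + 2058189} = \sqrt{1532 \cdot 1548 + 2058189} = \sqrt{2371536 + 2058189} = \sqrt{4429725} = 5 \sqrt{177189}$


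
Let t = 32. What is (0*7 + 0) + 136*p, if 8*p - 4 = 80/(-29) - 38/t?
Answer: 425/464 ≈ 0.91595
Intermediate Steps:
p = 25/3712 (p = ½ + (80/(-29) - 38/32)/8 = ½ + (80*(-1/29) - 38*1/32)/8 = ½ + (-80/29 - 19/16)/8 = ½ + (⅛)*(-1831/464) = ½ - 1831/3712 = 25/3712 ≈ 0.0067349)
(0*7 + 0) + 136*p = (0*7 + 0) + 136*(25/3712) = (0 + 0) + 425/464 = 0 + 425/464 = 425/464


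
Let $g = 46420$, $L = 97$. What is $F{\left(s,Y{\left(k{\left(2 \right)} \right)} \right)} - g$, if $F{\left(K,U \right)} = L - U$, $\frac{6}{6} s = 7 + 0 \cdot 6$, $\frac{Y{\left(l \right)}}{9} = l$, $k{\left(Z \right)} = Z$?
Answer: $-46341$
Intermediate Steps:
$Y{\left(l \right)} = 9 l$
$s = 7$ ($s = 7 + 0 \cdot 6 = 7 + 0 = 7$)
$F{\left(K,U \right)} = 97 - U$
$F{\left(s,Y{\left(k{\left(2 \right)} \right)} \right)} - g = \left(97 - 9 \cdot 2\right) - 46420 = \left(97 - 18\right) - 46420 = 79 - 46420 = -46341$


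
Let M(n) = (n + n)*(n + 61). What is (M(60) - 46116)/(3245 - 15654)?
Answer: 31596/12409 ≈ 2.5462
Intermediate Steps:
M(n) = 2*n*(61 + n) (M(n) = (2*n)*(61 + n) = 2*n*(61 + n))
(M(60) - 46116)/(3245 - 15654) = (2*60*(61 + 60) - 46116)/(3245 - 15654) = (2*60*121 - 46116)/(-12409) = (14520 - 46116)*(-1/12409) = -31596*(-1/12409) = 31596/12409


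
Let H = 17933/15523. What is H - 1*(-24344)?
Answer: 377909845/15523 ≈ 24345.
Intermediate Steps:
H = 17933/15523 (H = 17933*(1/15523) = 17933/15523 ≈ 1.1553)
H - 1*(-24344) = 17933/15523 - 1*(-24344) = 17933/15523 + 24344 = 377909845/15523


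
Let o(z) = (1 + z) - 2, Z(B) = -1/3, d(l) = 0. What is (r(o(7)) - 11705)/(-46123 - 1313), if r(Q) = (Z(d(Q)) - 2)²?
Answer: 26324/106731 ≈ 0.24664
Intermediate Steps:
Z(B) = -⅓ (Z(B) = -1*⅓ = -⅓)
o(z) = -1 + z
r(Q) = 49/9 (r(Q) = (-⅓ - 2)² = (-7/3)² = 49/9)
(r(o(7)) - 11705)/(-46123 - 1313) = (49/9 - 11705)/(-46123 - 1313) = -105296/9/(-47436) = -105296/9*(-1/47436) = 26324/106731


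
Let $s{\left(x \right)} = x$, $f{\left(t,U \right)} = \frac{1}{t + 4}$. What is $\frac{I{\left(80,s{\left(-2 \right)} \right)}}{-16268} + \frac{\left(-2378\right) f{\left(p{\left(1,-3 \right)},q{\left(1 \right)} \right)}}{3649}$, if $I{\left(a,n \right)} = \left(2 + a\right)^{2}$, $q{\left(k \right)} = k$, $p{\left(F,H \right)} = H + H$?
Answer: $- \frac{31666}{361963} \approx -0.087484$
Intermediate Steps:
$p{\left(F,H \right)} = 2 H$
$f{\left(t,U \right)} = \frac{1}{4 + t}$
$\frac{I{\left(80,s{\left(-2 \right)} \right)}}{-16268} + \frac{\left(-2378\right) f{\left(p{\left(1,-3 \right)},q{\left(1 \right)} \right)}}{3649} = \frac{\left(2 + 80\right)^{2}}{-16268} + \frac{\left(-2378\right) \frac{1}{4 + 2 \left(-3\right)}}{3649} = 82^{2} \left(- \frac{1}{16268}\right) + - \frac{2378}{4 - 6} \cdot \frac{1}{3649} = 6724 \left(- \frac{1}{16268}\right) + - \frac{2378}{-2} \cdot \frac{1}{3649} = - \frac{1681}{4067} + \left(-2378\right) \left(- \frac{1}{2}\right) \frac{1}{3649} = - \frac{1681}{4067} + 1189 \cdot \frac{1}{3649} = - \frac{1681}{4067} + \frac{29}{89} = - \frac{31666}{361963}$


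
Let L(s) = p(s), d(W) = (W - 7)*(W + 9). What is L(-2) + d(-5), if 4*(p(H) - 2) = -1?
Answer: -185/4 ≈ -46.250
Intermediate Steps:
p(H) = 7/4 (p(H) = 2 + (1/4)*(-1) = 2 - 1/4 = 7/4)
d(W) = (-7 + W)*(9 + W)
L(s) = 7/4
L(-2) + d(-5) = 7/4 + (-63 + (-5)**2 + 2*(-5)) = 7/4 + (-63 + 25 - 10) = 7/4 - 48 = -185/4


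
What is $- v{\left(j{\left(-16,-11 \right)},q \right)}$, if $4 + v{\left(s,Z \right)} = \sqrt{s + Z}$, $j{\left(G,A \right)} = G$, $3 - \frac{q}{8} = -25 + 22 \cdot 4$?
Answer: $4 - 4 i \sqrt{31} \approx 4.0 - 22.271 i$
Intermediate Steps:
$q = -480$ ($q = 24 - 8 \left(-25 + 22 \cdot 4\right) = 24 - 8 \left(-25 + 88\right) = 24 - 504 = -480$)
$v{\left(s,Z \right)} = -4 + \sqrt{Z + s}$ ($v{\left(s,Z \right)} = -4 + \sqrt{s + Z} = -4 + \sqrt{Z + s}$)
$- v{\left(j{\left(-16,-11 \right)},q \right)} = - (-4 + \sqrt{-480 - 16}) = - (-4 + \sqrt{-496}) = - (-4 + 4 i \sqrt{31}) = 4 - 4 i \sqrt{31}$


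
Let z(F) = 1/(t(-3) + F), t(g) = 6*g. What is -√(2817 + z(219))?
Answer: -√113809818/201 ≈ -53.075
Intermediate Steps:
z(F) = 1/(-18 + F) (z(F) = 1/(6*(-3) + F) = 1/(-18 + F))
-√(2817 + z(219)) = -√(2817 + 1/(-18 + 219)) = -√(2817 + 1/201) = -√(566218/201) = -√113809818/201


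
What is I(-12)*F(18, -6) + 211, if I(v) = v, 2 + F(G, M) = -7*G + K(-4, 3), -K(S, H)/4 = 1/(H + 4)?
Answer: 12277/7 ≈ 1753.9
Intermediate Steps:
K(S, H) = -4/(4 + H) (K(S, H) = -4/(H + 4) = -4/(4 + H))
F(G, M) = -18/7 - 7*G (F(G, M) = -2 + (-7*G - 4/(4 + 3)) = -2 + (-7*G - 4/7) = -2 + (-4/7 - 7*G) = -18/7 - 7*G)
I(-12)*F(18, -6) + 211 = -12*(-18/7 - 7*18) + 211 = -12*(-18/7 - 126) + 211 = -12*(-900/7) + 211 = 10800/7 + 211 = 12277/7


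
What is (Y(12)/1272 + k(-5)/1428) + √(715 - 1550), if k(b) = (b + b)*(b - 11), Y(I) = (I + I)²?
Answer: 10688/18921 + I*√835 ≈ 0.56487 + 28.896*I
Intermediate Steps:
Y(I) = 4*I² (Y(I) = (2*I)² = 4*I²)
k(b) = 2*b*(-11 + b) (k(b) = (2*b)*(-11 + b) = 2*b*(-11 + b))
(Y(12)/1272 + k(-5)/1428) + √(715 - 1550) = ((4*12²)/1272 + (2*(-5)*(-11 - 5))/1428) + √(715 - 1550) = ((4*144)*(1/1272) + (2*(-5)*(-16))*(1/1428)) + √(-835) = (576*(1/1272) + 160*(1/1428)) + I*√835 = (24/53 + 40/357) + I*√835 = 10688/18921 + I*√835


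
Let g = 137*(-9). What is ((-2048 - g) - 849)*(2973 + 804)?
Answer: -6284928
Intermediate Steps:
g = -1233
((-2048 - g) - 849)*(2973 + 804) = ((-2048 - 1*(-1233)) - 849)*(2973 + 804) = ((-2048 + 1233) - 849)*3777 = (-815 - 849)*3777 = -1664*3777 = -6284928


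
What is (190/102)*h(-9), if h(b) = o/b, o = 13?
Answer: -1235/459 ≈ -2.6906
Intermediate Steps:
h(b) = 13/b
(190/102)*h(-9) = (190/102)*(13/(-9)) = (190*(1/102))*(13*(-1/9)) = (95/51)*(-13/9) = -1235/459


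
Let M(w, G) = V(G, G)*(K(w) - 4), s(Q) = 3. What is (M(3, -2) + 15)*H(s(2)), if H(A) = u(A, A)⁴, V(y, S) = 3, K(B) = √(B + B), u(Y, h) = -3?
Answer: 243 + 243*√6 ≈ 838.23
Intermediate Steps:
K(B) = √2*√B (K(B) = √(2*B) = √2*√B)
H(A) = 81 (H(A) = (-3)⁴ = 81)
M(w, G) = -12 + 3*√2*√w (M(w, G) = 3*(√2*√w - 4) = 3*(-4 + √2*√w) = -12 + 3*√2*√w)
(M(3, -2) + 15)*H(s(2)) = ((-12 + 3*√2*√3) + 15)*81 = ((-12 + 3*√6) + 15)*81 = (3 + 3*√6)*81 = 243 + 243*√6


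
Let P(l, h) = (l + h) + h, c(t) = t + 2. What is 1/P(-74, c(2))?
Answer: -1/66 ≈ -0.015152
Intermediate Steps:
c(t) = 2 + t
P(l, h) = l + 2*h (P(l, h) = (h + l) + h = l + 2*h)
1/P(-74, c(2)) = 1/(-74 + 2*(2 + 2)) = 1/(-74 + 2*4) = 1/(-74 + 8) = 1/(-66) = -1/66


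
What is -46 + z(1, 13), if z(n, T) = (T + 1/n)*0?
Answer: -46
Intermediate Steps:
z(n, T) = 0
-46 + z(1, 13) = -46 + 0 = -46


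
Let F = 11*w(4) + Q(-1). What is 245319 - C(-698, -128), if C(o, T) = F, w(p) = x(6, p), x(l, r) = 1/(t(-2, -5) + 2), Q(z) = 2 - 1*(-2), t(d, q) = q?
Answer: 735956/3 ≈ 2.4532e+5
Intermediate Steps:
Q(z) = 4 (Q(z) = 2 + 2 = 4)
x(l, r) = -⅓ (x(l, r) = 1/(-5 + 2) = 1/(-3) = -⅓)
w(p) = -⅓
F = ⅓ (F = 11*(-⅓) + 4 = -11/3 + 4 = ⅓ ≈ 0.33333)
C(o, T) = ⅓
245319 - C(-698, -128) = 245319 - 1*⅓ = 245319 - ⅓ = 735956/3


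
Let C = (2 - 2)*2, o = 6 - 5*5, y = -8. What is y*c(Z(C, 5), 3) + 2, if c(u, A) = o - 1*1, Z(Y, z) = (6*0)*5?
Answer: 162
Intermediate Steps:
o = -19 (o = 6 - 1*25 = 6 - 25 = -19)
C = 0 (C = 0*2 = 0)
Z(Y, z) = 0 (Z(Y, z) = 0*5 = 0)
c(u, A) = -20 (c(u, A) = -19 - 1*1 = -19 - 1 = -20)
y*c(Z(C, 5), 3) + 2 = -8*(-20) + 2 = 160 + 2 = 162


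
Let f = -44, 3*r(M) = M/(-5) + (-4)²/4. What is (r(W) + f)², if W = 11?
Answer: 47089/25 ≈ 1883.6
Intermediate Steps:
r(M) = 4/3 - M/15 (r(M) = (M/(-5) + (-4)²/4)/3 = (M*(-⅕) + 16*(¼))/3 = (-M/5 + 4)/3 = (4 - M/5)/3 = 4/3 - M/15)
(r(W) + f)² = ((4/3 - 1/15*11) - 44)² = ((4/3 - 11/15) - 44)² = (⅗ - 44)² = (-217/5)² = 47089/25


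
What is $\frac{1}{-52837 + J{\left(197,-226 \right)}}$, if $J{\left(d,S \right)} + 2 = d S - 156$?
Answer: $- \frac{1}{97517} \approx -1.0255 \cdot 10^{-5}$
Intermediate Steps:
$J{\left(d,S \right)} = -158 + S d$ ($J{\left(d,S \right)} = -2 + \left(d S - 156\right) = -2 + \left(S d - 156\right) = -2 + \left(-156 + S d\right) = -158 + S d$)
$\frac{1}{-52837 + J{\left(197,-226 \right)}} = \frac{1}{-52837 - 44680} = \frac{1}{-97517} = - \frac{1}{97517}$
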